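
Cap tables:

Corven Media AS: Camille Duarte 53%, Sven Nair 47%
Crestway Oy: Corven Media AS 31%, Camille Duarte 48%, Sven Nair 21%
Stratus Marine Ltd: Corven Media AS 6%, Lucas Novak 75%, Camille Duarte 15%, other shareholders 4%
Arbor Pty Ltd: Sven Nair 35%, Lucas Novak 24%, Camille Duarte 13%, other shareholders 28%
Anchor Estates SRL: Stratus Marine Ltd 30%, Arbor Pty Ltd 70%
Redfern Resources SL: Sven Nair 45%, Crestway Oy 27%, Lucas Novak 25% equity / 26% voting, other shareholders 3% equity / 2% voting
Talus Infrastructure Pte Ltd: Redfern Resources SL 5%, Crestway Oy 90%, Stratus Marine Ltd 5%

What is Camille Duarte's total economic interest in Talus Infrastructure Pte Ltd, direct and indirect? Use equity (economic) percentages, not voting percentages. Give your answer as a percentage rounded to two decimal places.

59.77%

Camille reaches Talus along 6 paths.
Via Corven → Crestway → Redfern: 53% × 31% × 27% × 5% = 0.221805%.
Via Crestway → Redfern: 48% × 27% × 5% = 0.648%.
Via Corven → Crestway: 53% × 31% × 90% = 14.787%.
Via Crestway: 48% × 90% = 43.2%.
Via Corven → Stratus: 53% × 6% × 5% = 0.159%.
Via Stratus: 15% × 5% = 0.75%.
Total: 0.221805% + 0.648% + 14.787% + 43.2% + 0.159% + 0.75% = 59.765805%.
Rounded: 59.77%.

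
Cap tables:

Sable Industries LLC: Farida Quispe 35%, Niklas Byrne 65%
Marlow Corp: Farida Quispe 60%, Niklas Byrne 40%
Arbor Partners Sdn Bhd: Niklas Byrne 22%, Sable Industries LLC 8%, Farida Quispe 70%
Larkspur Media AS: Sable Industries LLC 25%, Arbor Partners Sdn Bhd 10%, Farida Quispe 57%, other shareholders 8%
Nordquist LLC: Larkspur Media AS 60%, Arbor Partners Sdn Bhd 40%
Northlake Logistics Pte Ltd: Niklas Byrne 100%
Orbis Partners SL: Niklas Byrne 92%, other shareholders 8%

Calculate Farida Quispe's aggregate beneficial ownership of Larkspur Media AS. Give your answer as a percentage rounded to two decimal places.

73.03%

Farida reaches Larkspur along 4 paths.
Via Sable: 35% × 25% = 8.75%.
Via Sable → Arbor: 35% × 8% × 10% = 0.28%.
Via Arbor: 70% × 10% = 7%.
Direct stake: 57% = 57%.
Total: 8.75% + 0.28% + 7% + 57% = 73.03%.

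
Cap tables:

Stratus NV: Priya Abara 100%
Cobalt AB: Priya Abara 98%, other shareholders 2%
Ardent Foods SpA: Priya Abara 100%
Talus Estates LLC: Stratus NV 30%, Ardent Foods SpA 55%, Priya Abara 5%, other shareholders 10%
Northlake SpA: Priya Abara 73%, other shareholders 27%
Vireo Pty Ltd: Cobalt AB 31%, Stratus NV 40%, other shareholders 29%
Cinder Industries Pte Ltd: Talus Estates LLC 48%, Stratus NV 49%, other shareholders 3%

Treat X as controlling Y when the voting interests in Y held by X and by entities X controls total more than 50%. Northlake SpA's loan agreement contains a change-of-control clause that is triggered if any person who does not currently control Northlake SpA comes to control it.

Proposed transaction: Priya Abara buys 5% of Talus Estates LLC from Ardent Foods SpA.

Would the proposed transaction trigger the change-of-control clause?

No

The purchase adds only to Priya's holdings (Ardent's stake shrinks), so Priya is the only person who could newly come to control Northlake.
Priya holds 73% of Northlake, so Priya controls Northlake.
So Priya already controls Northlake before the transaction.
After the purchase, Priya's direct stake in Talus rises to 5% + 5% = 10%, and Ardent's stake falls to 50%.
Priya controlled Northlake already, so this is not a new person acquiring control; every other person's position is unchanged or reduced.
No new person acquires control, so the clause is not triggered.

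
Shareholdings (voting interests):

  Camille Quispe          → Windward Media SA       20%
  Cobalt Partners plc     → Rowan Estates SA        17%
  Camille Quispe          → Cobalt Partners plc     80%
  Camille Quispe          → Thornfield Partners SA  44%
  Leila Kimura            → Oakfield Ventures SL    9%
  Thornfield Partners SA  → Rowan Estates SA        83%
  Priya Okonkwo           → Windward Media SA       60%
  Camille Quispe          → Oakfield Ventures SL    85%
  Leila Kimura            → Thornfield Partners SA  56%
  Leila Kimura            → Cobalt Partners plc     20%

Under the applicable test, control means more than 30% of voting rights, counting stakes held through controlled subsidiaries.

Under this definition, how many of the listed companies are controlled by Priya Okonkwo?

Priya holds 60% of Windward, so Priya controls Windward.
No other company's threshold is met.
Priya controls 1 company.

1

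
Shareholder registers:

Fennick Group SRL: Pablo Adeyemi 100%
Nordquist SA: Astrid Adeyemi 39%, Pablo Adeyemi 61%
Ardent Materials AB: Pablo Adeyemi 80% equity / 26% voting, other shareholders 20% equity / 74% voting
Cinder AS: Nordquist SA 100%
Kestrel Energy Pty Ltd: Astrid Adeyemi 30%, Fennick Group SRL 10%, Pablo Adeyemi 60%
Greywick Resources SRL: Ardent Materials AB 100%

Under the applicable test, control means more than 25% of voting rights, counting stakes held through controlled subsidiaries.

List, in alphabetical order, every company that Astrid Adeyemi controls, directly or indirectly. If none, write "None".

Cinder AS, Kestrel Energy Pty Ltd, Nordquist SA

Astrid holds 39% of Nordquist, so Astrid controls Nordquist.
Nordquist holds 100% of Cinder, so Astrid controls Cinder.
Astrid holds 30% of Kestrel, so Astrid controls Kestrel.
No other company's threshold is met.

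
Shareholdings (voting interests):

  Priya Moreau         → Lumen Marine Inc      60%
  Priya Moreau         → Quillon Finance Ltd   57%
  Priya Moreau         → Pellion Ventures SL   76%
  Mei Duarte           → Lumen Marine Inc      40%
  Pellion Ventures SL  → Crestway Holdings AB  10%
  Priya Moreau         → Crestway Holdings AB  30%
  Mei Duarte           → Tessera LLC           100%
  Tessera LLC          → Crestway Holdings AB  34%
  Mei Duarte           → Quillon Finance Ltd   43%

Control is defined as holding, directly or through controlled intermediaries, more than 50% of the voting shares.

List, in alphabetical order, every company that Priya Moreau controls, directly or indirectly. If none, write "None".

Priya holds 60% of Lumen, so Priya controls Lumen.
Priya holds 76% of Pellion, so Priya controls Pellion.
Priya holds 57% of Quillon, so Priya controls Quillon.
No other company's threshold is met.

Lumen Marine Inc, Pellion Ventures SL, Quillon Finance Ltd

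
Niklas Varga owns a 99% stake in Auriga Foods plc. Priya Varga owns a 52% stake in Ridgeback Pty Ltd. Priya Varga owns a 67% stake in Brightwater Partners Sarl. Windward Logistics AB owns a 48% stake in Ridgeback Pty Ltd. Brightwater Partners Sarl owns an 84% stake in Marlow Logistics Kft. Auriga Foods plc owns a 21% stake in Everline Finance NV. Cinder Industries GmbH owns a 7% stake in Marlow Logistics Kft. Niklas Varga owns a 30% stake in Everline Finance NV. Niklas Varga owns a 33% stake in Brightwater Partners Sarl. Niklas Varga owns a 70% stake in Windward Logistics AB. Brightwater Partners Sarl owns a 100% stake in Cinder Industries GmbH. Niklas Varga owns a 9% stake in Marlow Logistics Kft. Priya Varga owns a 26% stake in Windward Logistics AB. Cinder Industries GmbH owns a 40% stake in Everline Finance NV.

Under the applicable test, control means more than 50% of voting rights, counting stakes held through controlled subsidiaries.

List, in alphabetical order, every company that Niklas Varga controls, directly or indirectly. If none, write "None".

Auriga Foods plc, Everline Finance NV, Windward Logistics AB

Niklas holds 70% of Windward, so Niklas controls Windward.
Niklas holds 99% of Auriga, so Niklas controls Auriga.
Auriga and Niklas together hold 21% + 30% = 51% of Everline, so Niklas controls Everline.
No other company's threshold is met.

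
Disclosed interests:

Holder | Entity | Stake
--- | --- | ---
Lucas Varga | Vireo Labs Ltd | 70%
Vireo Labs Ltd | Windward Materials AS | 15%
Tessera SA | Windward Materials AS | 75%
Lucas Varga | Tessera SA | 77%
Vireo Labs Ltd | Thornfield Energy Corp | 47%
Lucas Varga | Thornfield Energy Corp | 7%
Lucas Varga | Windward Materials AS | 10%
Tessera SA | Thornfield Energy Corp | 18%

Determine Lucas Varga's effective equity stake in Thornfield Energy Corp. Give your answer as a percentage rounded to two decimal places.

Lucas reaches Thornfield along 3 paths.
Via Tessera: 77% × 18% = 13.86%.
Via Vireo: 70% × 47% = 32.9%.
Direct stake: 7% = 7%.
Total: 13.86% + 32.9% + 7% = 53.76%.

53.76%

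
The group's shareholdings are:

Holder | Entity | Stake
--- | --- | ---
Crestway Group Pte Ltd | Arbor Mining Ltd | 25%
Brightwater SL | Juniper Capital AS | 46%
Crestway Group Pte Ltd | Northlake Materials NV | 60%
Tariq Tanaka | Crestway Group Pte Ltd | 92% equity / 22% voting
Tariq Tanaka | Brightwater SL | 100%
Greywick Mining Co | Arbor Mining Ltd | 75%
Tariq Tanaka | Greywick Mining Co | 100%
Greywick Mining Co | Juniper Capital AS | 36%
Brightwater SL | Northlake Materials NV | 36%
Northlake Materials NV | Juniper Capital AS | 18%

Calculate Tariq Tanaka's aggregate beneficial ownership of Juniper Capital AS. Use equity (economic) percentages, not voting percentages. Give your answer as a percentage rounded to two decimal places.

Tariq reaches Juniper along 4 paths.
Via Greywick: 100% × 36% = 36%.
Via Crestway → Northlake: 92% × 60% × 18% = 9.936%.
Via Brightwater → Northlake: 100% × 36% × 18% = 6.48%.
Via Brightwater: 100% × 46% = 46%.
Total: 36% + 9.936% + 6.48% + 46% = 98.416%.
Rounded: 98.42%.

98.42%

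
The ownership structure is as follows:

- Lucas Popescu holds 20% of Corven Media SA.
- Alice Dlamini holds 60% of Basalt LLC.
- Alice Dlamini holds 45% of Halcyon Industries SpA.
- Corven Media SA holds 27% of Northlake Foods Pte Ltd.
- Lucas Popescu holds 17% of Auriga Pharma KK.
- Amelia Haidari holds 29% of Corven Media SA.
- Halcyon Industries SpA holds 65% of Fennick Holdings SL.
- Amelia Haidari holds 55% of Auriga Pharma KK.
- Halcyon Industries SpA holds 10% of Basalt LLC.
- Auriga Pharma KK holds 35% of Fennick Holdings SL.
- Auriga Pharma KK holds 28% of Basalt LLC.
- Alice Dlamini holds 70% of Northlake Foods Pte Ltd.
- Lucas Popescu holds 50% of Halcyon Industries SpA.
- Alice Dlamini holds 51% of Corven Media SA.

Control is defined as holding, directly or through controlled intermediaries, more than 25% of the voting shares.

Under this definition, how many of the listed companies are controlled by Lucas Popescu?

Lucas holds 50% of Halcyon, so Lucas controls Halcyon.
Halcyon holds 65% of Fennick, so Lucas controls Fennick.
No other company's threshold is met.
Lucas controls 2 companies.

2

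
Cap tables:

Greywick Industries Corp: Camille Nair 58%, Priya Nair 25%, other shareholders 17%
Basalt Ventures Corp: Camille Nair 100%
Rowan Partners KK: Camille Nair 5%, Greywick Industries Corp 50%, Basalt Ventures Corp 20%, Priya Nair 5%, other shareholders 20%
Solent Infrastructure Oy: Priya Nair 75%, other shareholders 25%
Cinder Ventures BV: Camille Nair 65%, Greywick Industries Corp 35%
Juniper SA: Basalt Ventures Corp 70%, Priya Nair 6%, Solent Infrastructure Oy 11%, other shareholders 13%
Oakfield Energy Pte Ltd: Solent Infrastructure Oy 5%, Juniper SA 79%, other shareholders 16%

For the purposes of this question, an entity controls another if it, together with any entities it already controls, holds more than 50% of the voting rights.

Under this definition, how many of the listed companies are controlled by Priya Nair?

Priya holds 75% of Solent, so Priya controls Solent.
No other company's threshold is met.
Priya controls 1 company.

1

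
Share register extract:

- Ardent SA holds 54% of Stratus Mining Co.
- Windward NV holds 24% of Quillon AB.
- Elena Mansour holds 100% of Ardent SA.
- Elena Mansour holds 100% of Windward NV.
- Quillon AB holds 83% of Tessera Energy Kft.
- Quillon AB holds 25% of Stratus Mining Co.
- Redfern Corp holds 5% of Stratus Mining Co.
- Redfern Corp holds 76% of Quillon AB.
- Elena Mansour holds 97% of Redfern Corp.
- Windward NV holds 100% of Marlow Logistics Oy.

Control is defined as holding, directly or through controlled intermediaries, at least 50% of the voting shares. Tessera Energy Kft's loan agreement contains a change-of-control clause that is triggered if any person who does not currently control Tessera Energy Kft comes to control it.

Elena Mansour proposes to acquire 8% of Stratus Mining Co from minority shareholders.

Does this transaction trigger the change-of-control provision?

The purchase changes only Elena's holdings, so Elena is the only person who could newly come to control Tessera.
Elena holds 100% of Windward, so Elena controls Windward.
Elena holds 97% of Redfern, so Elena controls Redfern.
Windward and Redfern together hold 24% + 76% = 100% of Quillon, so Elena controls Quillon.
Quillon holds 83% of Tessera, so Elena controls Tessera.
So Elena already controls Tessera before the transaction.
After the purchase, Elena holds 8% of Stratus directly.
Elena controlled Tessera already, so this is not a new person acquiring control; every other person's position is unchanged or reduced.
No new person acquires control, so the clause is not triggered.

No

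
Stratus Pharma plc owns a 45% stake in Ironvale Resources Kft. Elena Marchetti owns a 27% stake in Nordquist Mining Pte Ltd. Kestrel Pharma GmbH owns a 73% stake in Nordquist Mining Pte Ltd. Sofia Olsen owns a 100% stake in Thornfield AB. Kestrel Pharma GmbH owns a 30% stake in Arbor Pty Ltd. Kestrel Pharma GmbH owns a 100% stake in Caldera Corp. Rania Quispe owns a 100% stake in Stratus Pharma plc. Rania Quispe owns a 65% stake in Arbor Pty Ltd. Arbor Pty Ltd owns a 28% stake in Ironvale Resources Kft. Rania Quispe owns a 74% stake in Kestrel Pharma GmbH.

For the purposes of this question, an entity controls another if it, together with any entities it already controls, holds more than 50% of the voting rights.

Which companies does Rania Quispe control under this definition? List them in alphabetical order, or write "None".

Arbor Pty Ltd, Caldera Corp, Ironvale Resources Kft, Kestrel Pharma GmbH, Nordquist Mining Pte Ltd, Stratus Pharma plc

Rania holds 100% of Stratus, so Rania controls Stratus.
Rania holds 74% of Kestrel, so Rania controls Kestrel.
Rania and Kestrel together hold 65% + 30% = 95% of Arbor, so Rania controls Arbor.
Kestrel holds 73% of Nordquist, so Rania controls Nordquist.
Kestrel holds 100% of Caldera, so Rania controls Caldera.
Stratus and Arbor together hold 45% + 28% = 73% of Ironvale, so Rania controls Ironvale.
No other company's threshold is met.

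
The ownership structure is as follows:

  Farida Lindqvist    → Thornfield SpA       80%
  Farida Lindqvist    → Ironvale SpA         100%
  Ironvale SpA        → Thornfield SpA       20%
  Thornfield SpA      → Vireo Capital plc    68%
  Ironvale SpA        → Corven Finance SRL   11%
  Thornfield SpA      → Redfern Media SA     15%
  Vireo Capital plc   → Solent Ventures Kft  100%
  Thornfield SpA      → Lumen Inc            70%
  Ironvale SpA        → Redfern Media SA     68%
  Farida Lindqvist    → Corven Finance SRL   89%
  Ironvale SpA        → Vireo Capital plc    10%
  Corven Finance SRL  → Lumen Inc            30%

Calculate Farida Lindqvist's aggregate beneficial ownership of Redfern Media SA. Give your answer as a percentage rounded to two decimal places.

Farida reaches Redfern along 3 paths.
Via Thornfield: 80% × 15% = 12%.
Via Ironvale → Thornfield: 100% × 20% × 15% = 3%.
Via Ironvale: 100% × 68% = 68%.
Total: 12% + 3% + 68% = 83%.
Rounded: 83.00%.

83.00%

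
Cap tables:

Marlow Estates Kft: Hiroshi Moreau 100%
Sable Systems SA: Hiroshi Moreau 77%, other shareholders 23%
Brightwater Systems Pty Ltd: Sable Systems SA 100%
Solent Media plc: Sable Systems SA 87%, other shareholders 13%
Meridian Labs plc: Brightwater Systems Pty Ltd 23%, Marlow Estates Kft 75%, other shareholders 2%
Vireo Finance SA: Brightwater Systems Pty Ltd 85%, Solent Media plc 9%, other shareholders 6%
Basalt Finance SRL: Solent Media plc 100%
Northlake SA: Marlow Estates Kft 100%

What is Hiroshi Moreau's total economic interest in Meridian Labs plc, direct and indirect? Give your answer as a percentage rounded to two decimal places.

Hiroshi reaches Meridian along 2 paths.
Via Sable → Brightwater: 77% × 100% × 23% = 17.71%.
Via Marlow: 100% × 75% = 75%.
Total: 17.71% + 75% = 92.71%.

92.71%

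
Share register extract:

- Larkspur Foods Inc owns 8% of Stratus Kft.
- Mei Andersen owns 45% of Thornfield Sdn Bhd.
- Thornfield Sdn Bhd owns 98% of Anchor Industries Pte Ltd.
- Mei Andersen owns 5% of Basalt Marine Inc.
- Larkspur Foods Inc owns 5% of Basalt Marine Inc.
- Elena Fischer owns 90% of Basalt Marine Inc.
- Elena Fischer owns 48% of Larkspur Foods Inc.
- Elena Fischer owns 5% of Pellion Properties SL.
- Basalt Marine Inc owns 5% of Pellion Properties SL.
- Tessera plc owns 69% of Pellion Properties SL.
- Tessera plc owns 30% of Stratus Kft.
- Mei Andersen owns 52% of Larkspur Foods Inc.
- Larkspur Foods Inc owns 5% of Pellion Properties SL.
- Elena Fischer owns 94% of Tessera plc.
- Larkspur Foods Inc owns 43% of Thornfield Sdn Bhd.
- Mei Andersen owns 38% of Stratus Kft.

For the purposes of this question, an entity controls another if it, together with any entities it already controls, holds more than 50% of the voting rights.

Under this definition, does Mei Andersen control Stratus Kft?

No

Mei holds 52% of Larkspur, so Mei controls Larkspur.
Mei and Larkspur together hold 45% + 43% = 88% of Thornfield, so Mei controls Thornfield.
Thornfield holds 98% of Anchor, so Mei controls Anchor.
In Stratus, Mei's side holds only 8% + 38% = 46%, not > 50%.
So Mei does not control Stratus.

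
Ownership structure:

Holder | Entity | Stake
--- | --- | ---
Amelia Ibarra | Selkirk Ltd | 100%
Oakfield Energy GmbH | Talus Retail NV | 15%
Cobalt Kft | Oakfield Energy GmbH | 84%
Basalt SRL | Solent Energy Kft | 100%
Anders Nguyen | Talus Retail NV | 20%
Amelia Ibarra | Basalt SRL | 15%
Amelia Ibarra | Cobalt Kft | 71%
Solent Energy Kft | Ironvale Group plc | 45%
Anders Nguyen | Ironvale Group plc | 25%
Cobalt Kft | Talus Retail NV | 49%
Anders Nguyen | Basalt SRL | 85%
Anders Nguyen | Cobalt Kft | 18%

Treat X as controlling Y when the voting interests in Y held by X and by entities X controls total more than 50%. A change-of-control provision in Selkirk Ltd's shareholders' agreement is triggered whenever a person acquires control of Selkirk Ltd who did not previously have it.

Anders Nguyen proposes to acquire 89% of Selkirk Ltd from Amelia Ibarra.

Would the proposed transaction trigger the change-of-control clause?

The purchase adds only to Anders's holdings (Amelia's stake shrinks), so Anders is the only person who could newly come to control Selkirk.
Anders holds 85% of Basalt, so Anders controls Basalt.
Basalt holds 100% of Solent, so Anders controls Solent.
Solent and Anders together hold 45% + 25% = 70% of Ironvale, so Anders controls Ironvale.
Neither Anders nor any entity Anders controls holds any voting interest in Selkirk.
So before the transaction, Anders does not control Selkirk.
After the purchase, Anders holds 89% of Selkirk directly, and Amelia's stake falls to 11%.
Anders holds 89% of Selkirk, so Anders controls Selkirk.
Anders did not control Selkirk before and does after, so the clause is triggered.

Yes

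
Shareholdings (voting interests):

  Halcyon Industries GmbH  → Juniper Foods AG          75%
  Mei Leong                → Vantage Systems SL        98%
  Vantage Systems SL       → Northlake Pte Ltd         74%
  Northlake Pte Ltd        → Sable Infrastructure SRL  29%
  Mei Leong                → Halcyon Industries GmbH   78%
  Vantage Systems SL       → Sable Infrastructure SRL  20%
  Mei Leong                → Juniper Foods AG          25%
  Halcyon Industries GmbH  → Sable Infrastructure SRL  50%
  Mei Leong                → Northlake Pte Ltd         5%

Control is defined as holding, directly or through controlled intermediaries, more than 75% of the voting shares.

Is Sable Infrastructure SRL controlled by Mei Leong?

Yes

Mei holds 98% of Vantage, so Mei controls Vantage.
Mei holds 78% of Halcyon, so Mei controls Halcyon.
Mei and Vantage together hold 5% + 74% = 79% of Northlake, so Mei controls Northlake.
Northlake and Halcyon and Vantage together hold 29% + 50% + 20% = 99% of Sable, so Mei controls Sable.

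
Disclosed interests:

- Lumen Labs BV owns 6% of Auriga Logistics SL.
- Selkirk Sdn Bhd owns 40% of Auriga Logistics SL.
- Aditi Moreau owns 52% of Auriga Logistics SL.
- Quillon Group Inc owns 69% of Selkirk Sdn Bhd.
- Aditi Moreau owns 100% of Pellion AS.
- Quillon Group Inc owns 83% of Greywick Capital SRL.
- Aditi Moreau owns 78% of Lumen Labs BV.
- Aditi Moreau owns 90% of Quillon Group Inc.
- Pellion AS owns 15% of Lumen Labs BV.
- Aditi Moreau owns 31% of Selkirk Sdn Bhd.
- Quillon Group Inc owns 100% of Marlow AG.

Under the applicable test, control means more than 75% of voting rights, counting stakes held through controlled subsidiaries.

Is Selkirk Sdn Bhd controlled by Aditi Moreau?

Aditi holds 90% of Quillon, so Aditi controls Quillon.
Aditi and Quillon together hold 31% + 69% = 100% of Selkirk, so Aditi controls Selkirk.

Yes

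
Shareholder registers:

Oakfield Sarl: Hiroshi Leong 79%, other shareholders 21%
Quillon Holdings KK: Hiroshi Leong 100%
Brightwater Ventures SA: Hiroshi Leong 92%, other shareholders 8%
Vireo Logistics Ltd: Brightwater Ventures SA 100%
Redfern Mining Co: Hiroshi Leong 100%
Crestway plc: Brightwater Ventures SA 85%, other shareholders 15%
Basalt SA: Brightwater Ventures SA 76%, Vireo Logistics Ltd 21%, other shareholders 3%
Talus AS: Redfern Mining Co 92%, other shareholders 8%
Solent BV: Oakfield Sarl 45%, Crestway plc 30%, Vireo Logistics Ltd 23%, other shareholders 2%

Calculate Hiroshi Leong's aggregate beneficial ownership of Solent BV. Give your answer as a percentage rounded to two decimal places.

Hiroshi reaches Solent along 3 paths.
Via Oakfield: 79% × 45% = 35.55%.
Via Brightwater → Crestway: 92% × 85% × 30% = 23.46%.
Via Brightwater → Vireo: 92% × 100% × 23% = 21.16%.
Total: 35.55% + 23.46% + 21.16% = 80.17%.

80.17%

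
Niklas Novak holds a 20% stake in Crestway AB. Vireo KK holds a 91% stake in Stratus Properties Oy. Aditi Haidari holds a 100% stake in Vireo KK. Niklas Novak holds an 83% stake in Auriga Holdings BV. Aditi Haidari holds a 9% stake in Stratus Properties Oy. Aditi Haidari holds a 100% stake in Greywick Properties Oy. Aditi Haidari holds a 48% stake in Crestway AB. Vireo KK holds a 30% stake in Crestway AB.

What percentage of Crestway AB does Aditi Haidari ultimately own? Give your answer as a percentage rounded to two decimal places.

78.00%

Aditi reaches Crestway along 2 paths.
Via Vireo: 100% × 30% = 30%.
Direct stake: 48% = 48%.
Total: 30% + 48% = 78%.
Rounded: 78.00%.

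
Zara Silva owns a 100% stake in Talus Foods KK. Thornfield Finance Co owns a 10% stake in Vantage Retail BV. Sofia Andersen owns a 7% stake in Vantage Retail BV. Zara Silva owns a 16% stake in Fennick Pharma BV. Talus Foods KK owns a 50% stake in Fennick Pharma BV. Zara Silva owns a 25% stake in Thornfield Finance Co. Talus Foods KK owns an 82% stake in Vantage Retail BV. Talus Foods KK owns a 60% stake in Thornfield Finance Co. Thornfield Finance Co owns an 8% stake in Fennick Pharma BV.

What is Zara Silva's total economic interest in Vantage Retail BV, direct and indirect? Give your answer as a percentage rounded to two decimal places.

90.50%

Zara reaches Vantage along 3 paths.
Via Talus: 100% × 82% = 82%.
Via Talus → Thornfield: 100% × 60% × 10% = 6%.
Via Thornfield: 25% × 10% = 2.5%.
Total: 82% + 6% + 2.5% = 90.5%.
Rounded: 90.50%.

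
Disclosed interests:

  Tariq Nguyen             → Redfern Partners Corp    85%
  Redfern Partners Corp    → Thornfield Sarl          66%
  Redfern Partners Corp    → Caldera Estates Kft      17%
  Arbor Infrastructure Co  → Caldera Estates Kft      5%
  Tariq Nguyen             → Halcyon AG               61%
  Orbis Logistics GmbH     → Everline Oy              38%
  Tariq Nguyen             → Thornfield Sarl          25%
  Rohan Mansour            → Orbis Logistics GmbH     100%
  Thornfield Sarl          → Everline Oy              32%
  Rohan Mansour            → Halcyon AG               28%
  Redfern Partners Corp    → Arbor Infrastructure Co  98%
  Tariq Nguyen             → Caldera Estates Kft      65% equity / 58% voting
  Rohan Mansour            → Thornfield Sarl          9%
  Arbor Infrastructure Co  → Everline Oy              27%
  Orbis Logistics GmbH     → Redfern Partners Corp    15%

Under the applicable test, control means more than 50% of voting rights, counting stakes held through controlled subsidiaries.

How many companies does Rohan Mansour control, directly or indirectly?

1

Rohan holds 100% of Orbis, so Rohan controls Orbis.
No other company's threshold is met.
Rohan controls 1 company.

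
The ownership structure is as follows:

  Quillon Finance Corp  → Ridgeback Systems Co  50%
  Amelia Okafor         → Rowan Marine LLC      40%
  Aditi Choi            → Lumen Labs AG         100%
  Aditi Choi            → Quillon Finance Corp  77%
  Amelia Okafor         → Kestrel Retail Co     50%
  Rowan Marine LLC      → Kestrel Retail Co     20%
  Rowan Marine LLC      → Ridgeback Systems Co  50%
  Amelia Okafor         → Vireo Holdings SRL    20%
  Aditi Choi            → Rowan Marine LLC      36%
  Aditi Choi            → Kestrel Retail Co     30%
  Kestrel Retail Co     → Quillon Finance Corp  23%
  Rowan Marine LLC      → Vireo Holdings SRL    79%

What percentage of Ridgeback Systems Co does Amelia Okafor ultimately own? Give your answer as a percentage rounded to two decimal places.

26.67%

Amelia reaches Ridgeback along 3 paths.
Via Rowan → Kestrel → Quillon: 40% × 20% × 23% × 50% = 0.92%.
Via Kestrel → Quillon: 50% × 23% × 50% = 5.75%.
Via Rowan: 40% × 50% = 20%.
Total: 0.92% + 5.75% + 20% = 26.67%.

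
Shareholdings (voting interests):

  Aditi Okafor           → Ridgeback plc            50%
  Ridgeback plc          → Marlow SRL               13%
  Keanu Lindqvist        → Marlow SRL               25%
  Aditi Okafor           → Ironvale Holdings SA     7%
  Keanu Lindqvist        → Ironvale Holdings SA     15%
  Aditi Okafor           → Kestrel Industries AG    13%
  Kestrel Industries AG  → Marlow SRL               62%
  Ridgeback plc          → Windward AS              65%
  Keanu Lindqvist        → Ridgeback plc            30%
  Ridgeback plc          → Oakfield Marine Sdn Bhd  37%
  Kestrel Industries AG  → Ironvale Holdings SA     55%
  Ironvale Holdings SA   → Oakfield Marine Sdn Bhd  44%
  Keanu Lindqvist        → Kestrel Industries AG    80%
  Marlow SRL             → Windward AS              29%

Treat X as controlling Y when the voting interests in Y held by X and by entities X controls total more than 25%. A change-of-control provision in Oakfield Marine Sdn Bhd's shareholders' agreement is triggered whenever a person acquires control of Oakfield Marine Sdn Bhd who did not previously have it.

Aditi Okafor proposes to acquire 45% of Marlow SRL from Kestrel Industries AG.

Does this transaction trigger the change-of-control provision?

No

The purchase adds only to Aditi's holdings (Kestrel's stake shrinks), so Aditi is the only person who could newly come to control Oakfield.
Aditi holds 50% of Ridgeback, so Aditi controls Ridgeback.
Ridgeback holds 37% of Oakfield, so Aditi controls Oakfield.
So Aditi already controls Oakfield before the transaction.
After the purchase, Aditi holds 45% of Marlow directly, and Kestrel's stake falls to 17%.
Aditi controlled Oakfield already, so this is not a new person acquiring control; every other person's position is unchanged or reduced.
No new person acquires control, so the clause is not triggered.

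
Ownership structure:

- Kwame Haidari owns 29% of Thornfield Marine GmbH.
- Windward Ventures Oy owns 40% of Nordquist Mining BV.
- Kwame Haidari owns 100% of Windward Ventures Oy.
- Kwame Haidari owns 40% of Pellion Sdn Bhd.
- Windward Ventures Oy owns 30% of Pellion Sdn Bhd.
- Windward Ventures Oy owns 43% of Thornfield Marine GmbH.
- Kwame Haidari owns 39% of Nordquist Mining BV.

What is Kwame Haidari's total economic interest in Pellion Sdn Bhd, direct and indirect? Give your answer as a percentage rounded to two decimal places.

70.00%

Kwame reaches Pellion along 2 paths.
Direct stake: 40% = 40%.
Via Windward: 100% × 30% = 30%.
Total: 40% + 30% = 70%.
Rounded: 70.00%.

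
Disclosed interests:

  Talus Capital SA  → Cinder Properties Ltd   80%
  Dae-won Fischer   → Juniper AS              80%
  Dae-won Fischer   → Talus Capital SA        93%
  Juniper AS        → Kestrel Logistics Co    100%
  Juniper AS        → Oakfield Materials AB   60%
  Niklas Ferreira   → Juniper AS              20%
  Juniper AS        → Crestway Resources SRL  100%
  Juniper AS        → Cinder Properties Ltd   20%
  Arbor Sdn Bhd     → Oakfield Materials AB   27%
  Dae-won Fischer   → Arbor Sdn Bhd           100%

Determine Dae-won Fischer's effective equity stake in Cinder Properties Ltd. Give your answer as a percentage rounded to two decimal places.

Dae-won reaches Cinder along 2 paths.
Via Juniper: 80% × 20% = 16%.
Via Talus: 93% × 80% = 74.4%.
Total: 16% + 74.4% = 90.4%.
Rounded: 90.40%.

90.40%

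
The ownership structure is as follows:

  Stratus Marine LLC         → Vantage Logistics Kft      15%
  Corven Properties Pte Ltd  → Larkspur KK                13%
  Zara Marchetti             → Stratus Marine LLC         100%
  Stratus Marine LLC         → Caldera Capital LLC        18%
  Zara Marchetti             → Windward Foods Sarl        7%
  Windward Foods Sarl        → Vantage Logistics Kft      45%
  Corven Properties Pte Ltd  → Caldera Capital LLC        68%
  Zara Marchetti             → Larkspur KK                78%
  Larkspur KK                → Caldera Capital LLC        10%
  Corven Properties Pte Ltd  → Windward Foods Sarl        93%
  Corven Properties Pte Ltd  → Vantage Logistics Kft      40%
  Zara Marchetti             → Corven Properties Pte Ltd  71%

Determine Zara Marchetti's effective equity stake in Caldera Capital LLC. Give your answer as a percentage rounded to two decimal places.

75.00%

Zara reaches Caldera along 4 paths.
Via Corven: 71% × 68% = 48.28%.
Via Larkspur: 78% × 10% = 7.8%.
Via Corven → Larkspur: 71% × 13% × 10% = 0.923%.
Via Stratus: 100% × 18% = 18%.
Total: 48.28% + 7.8% + 0.923% + 18% = 75.003%.
Rounded: 75.00%.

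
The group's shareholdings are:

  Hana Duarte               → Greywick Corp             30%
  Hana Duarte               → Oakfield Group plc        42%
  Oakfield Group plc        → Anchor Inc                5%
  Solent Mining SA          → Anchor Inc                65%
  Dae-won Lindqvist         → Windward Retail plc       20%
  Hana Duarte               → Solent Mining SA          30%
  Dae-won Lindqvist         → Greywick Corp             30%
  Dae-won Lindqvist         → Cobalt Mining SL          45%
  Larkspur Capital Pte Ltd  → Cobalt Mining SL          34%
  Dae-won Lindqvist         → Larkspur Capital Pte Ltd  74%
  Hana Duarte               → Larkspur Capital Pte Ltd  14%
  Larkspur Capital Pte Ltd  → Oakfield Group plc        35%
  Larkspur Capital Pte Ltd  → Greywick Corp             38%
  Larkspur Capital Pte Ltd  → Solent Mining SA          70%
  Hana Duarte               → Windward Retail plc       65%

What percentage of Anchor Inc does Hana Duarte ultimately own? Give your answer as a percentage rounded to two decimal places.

Hana reaches Anchor along 4 paths.
Via Larkspur → Oakfield: 14% × 35% × 5% = 0.245%.
Via Oakfield: 42% × 5% = 2.1%.
Via Solent: 30% × 65% = 19.5%.
Via Larkspur → Solent: 14% × 70% × 65% = 6.37%.
Total: 0.245% + 2.1% + 19.5% + 6.37% = 28.215%.
Rounded: 28.22%.

28.22%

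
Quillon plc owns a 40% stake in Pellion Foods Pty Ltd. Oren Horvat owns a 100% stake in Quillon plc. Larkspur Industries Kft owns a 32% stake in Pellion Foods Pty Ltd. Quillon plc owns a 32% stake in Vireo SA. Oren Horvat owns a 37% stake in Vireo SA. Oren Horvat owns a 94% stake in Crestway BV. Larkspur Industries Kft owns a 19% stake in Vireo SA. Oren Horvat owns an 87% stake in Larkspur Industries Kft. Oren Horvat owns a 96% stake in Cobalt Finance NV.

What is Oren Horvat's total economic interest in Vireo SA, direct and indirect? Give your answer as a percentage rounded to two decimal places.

Oren reaches Vireo along 3 paths.
Via Quillon: 100% × 32% = 32%.
Via Larkspur: 87% × 19% = 16.53%.
Direct stake: 37% = 37%.
Total: 32% + 16.53% + 37% = 85.53%.

85.53%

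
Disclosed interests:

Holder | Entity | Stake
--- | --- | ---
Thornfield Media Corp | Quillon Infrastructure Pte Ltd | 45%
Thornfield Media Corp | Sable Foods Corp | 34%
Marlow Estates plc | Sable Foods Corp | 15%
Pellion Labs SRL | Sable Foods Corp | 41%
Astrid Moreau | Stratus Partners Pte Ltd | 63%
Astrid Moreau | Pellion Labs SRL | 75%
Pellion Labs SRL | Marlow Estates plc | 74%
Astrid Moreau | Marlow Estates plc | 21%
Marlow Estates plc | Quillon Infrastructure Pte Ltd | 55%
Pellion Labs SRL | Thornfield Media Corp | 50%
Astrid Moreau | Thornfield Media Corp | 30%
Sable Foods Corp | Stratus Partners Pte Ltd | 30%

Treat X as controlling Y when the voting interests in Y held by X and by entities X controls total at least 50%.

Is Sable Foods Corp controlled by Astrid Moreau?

Astrid holds 75% of Pellion, so Astrid controls Pellion.
Astrid and Pellion together hold 30% + 50% = 80% of Thornfield, so Astrid controls Thornfield.
Pellion and Astrid together hold 74% + 21% = 95% of Marlow, so Astrid controls Marlow.
Thornfield and Pellion and Marlow together hold 34% + 41% + 15% = 90% of Sable, so Astrid controls Sable.

Yes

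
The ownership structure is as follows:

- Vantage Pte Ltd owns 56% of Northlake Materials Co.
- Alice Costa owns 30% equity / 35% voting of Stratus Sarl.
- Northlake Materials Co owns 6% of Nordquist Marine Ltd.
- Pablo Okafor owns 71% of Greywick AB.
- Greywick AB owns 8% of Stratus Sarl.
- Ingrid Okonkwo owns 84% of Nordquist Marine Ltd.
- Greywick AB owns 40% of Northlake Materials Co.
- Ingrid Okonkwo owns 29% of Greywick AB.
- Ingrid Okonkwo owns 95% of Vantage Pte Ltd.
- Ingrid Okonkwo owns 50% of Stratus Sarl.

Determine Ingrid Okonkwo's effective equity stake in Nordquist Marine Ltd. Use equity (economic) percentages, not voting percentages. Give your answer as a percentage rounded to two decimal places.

Ingrid reaches Nordquist along 3 paths.
Direct stake: 84% = 84%.
Via Greywick → Northlake: 29% × 40% × 6% = 0.696%.
Via Vantage → Northlake: 95% × 56% × 6% = 3.192%.
Total: 84% + 0.696% + 3.192% = 87.888%.
Rounded: 87.89%.

87.89%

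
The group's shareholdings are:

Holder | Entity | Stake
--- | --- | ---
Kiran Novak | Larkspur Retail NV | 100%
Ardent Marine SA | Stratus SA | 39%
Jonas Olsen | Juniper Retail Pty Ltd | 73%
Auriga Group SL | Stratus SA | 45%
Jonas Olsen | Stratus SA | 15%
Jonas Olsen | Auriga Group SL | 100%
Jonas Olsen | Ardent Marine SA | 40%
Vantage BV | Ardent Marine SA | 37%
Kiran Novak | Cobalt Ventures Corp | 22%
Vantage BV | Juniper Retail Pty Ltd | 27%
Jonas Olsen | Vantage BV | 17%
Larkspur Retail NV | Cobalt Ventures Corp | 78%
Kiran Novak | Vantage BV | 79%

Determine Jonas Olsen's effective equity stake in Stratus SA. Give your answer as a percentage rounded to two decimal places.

78.05%

Jonas reaches Stratus along 4 paths.
Via Auriga: 100% × 45% = 45%.
Direct stake: 15% = 15%.
Via Ardent: 40% × 39% = 15.6%.
Via Vantage → Ardent: 17% × 37% × 39% = 2.4531%.
Total: 45% + 15% + 15.6% + 2.4531% = 78.0531%.
Rounded: 78.05%.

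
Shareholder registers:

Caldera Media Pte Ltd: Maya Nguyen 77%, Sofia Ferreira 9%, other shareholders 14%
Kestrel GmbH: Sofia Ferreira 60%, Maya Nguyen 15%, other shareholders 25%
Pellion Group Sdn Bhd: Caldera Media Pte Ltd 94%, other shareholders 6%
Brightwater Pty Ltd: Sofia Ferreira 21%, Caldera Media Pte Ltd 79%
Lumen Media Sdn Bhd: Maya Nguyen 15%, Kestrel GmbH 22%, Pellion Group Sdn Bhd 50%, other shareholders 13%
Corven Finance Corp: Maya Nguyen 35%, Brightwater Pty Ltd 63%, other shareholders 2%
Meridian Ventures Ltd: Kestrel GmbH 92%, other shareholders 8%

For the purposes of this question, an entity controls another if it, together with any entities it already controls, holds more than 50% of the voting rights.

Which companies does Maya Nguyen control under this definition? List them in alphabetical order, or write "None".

Brightwater Pty Ltd, Caldera Media Pte Ltd, Corven Finance Corp, Lumen Media Sdn Bhd, Pellion Group Sdn Bhd

Maya holds 77% of Caldera, so Maya controls Caldera.
Caldera holds 94% of Pellion, so Maya controls Pellion.
Caldera holds 79% of Brightwater, so Maya controls Brightwater.
Maya and Pellion together hold 15% + 50% = 65% of Lumen, so Maya controls Lumen.
Maya and Brightwater together hold 35% + 63% = 98% of Corven, so Maya controls Corven.
No other company's threshold is met.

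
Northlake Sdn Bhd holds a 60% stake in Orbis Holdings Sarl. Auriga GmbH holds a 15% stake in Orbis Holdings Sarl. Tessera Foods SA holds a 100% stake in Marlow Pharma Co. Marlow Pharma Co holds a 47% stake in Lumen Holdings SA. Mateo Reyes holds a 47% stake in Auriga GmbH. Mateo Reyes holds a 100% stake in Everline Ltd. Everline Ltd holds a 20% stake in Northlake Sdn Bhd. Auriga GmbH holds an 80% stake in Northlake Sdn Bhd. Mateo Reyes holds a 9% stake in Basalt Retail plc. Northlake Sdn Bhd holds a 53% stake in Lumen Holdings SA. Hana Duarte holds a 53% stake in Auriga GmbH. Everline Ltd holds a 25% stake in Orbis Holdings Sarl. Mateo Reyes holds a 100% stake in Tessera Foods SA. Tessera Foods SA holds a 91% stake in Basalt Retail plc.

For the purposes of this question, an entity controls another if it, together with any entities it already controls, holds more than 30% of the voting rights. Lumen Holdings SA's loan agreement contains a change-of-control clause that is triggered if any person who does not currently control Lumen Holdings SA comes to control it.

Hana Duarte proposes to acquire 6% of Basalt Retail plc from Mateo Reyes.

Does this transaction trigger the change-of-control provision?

The purchase adds only to Hana's holdings (Mateo's stake shrinks), so Hana is the only person who could newly come to control Lumen.
Hana holds 53% of Auriga, so Hana controls Auriga.
Auriga holds 80% of Northlake, so Hana controls Northlake.
Northlake holds 53% of Lumen, so Hana controls Lumen.
So Hana already controls Lumen before the transaction.
After the purchase, Hana holds 6% of Basalt directly, and Mateo's stake falls to 3%.
Hana controlled Lumen already, so this is not a new person acquiring control; every other person's position is unchanged or reduced.
No new person acquires control, so the clause is not triggered.

No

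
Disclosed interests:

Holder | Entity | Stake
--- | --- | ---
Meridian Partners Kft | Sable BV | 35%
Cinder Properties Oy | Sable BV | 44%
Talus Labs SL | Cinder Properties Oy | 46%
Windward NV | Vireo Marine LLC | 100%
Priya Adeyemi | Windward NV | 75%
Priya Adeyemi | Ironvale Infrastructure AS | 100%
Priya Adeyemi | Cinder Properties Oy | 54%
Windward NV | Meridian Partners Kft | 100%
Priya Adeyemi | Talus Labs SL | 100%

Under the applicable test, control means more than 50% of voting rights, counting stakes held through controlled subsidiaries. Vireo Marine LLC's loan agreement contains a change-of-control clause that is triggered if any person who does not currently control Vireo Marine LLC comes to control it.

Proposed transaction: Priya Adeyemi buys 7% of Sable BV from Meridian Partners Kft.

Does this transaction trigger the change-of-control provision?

No

The purchase adds only to Priya's holdings (Meridian's stake shrinks), so Priya is the only person who could newly come to control Vireo.
Priya holds 75% of Windward, so Priya controls Windward.
Windward holds 100% of Vireo, so Priya controls Vireo.
So Priya already controls Vireo before the transaction.
After the purchase, Priya holds 7% of Sable directly, and Meridian's stake falls to 28%.
Priya controlled Vireo already, so this is not a new person acquiring control; every other person's position is unchanged or reduced.
No new person acquires control, so the clause is not triggered.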